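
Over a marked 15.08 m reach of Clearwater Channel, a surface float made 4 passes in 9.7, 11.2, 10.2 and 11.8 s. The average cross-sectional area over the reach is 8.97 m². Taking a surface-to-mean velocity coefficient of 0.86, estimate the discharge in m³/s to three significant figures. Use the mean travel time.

t̄ = (9.7 + 11.2 + 10.2 + 11.8) / 4 = 10.725 s
v_surface = L / t̄ = 15.08 / 10.725 = 1.406 m/s
v_mean = 0.86 × 1.406 = 1.209 m/s
Q = A × v_mean = 8.97 × 1.209 = 10.85 m³/s

10.8 m³/s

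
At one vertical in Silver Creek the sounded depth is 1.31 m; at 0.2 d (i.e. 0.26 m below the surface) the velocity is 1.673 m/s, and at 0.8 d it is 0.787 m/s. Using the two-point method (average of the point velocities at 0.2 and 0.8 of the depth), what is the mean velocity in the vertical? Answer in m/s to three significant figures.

1.23 m/s

v̄ = (1.673 + 0.787) / 2 = 1.230 m/s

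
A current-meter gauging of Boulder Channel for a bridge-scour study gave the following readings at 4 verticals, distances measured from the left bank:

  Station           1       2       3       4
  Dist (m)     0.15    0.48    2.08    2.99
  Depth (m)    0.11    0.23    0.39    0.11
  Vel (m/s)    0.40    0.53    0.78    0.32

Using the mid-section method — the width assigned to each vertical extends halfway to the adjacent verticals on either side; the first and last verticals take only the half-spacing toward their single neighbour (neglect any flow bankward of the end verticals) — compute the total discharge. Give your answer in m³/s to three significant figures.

0.523 m³/s

w_1 = (0.48 − 0.15)/2 = 0.165 m; q_1 = 0.40 × 0.11 × 0.165 = 0.007260 m³/s
w_2 = (2.08 − 0.15)/2 = 0.965 m; q_2 = 0.53 × 0.23 × 0.965 = 0.1176 m³/s
w_3 = (2.99 − 0.48)/2 = 1.255 m; q_3 = 0.78 × 0.39 × 1.255 = 0.3818 m³/s
w_4 = (2.99 − 2.08)/2 = 0.455 m; q_4 = 0.32 × 0.11 × 0.455 = 0.01602 m³/s
Q = Σ qᵢ = 0.5227 m³/s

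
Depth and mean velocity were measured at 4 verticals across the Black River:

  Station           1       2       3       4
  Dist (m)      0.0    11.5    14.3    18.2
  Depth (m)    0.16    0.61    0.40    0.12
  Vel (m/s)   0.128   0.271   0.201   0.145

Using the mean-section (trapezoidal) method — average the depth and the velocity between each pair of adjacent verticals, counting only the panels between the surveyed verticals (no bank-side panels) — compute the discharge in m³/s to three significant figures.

Panel 1-2: Δb = 11.5 m, d̄ = (0.16+0.61)/2 = 0.385, v̄ = (0.128+0.271)/2 = 0.1995 → q = 11.5×0.385×0.1995 = 0.8833 m³/s
Panel 2-3: Δb = 2.8 m, d̄ = (0.61+0.40)/2 = 0.505, v̄ = (0.271+0.201)/2 = 0.236 → q = 2.8×0.505×0.236 = 0.3337 m³/s
Panel 3-4: Δb = 3.9 m, d̄ = (0.40+0.12)/2 = 0.26, v̄ = (0.201+0.145)/2 = 0.173 → q = 3.9×0.26×0.173 = 0.1754 m³/s
Q = Σ q = 1.392 m³/s

1.39 m³/s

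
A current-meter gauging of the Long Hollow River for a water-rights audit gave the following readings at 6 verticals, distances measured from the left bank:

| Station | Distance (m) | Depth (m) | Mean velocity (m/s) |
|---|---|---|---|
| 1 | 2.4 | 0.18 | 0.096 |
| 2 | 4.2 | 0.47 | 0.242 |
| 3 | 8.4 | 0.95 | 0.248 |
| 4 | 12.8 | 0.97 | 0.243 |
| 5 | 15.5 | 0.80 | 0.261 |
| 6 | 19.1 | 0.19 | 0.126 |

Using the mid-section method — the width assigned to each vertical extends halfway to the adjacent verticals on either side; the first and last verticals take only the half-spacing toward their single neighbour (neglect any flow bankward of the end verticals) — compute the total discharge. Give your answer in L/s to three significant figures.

w_1 = (4.2 − 2.4)/2 = 0.9 m; q_1 = 0.096 × 0.18 × 0.9 = 0.01555 m³/s
w_2 = (8.4 − 2.4)/2 = 3 m; q_2 = 0.242 × 0.47 × 3 = 0.3412 m³/s
w_3 = (12.8 − 4.2)/2 = 4.3 m; q_3 = 0.248 × 0.95 × 4.3 = 1.013 m³/s
w_4 = (15.5 − 8.4)/2 = 3.55 m; q_4 = 0.243 × 0.97 × 3.55 = 0.8368 m³/s
w_5 = (19.1 − 12.8)/2 = 3.15 m; q_5 = 0.261 × 0.80 × 3.15 = 0.6577 m³/s
w_6 = (19.1 − 15.5)/2 = 1.8 m; q_6 = 0.126 × 0.19 × 1.8 = 0.04309 m³/s
Q = Σ qᵢ = 2.907 m³/s
= 2.907 × 1000 = 2907 L/s

2910 L/s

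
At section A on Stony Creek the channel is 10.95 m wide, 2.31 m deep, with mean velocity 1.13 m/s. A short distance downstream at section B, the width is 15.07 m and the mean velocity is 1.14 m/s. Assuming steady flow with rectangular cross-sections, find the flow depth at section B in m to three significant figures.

1.66 m

Q = A₁V₁ = (10.95×2.31) × 1.13 = 28.58 m³/s
d₂ = Q/(b₂ V₂) = 28.58/(15.07×1.14) = 1.664 m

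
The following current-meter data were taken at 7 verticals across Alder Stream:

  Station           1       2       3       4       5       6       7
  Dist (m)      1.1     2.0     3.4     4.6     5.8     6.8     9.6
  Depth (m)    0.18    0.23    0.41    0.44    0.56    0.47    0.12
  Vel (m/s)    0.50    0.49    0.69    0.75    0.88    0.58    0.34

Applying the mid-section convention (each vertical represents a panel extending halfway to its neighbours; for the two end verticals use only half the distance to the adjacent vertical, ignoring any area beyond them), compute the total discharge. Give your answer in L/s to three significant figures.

2050 L/s

w_1 = (2.0 − 1.1)/2 = 0.45 m; q_1 = 0.50 × 0.18 × 0.45 = 0.04050 m³/s
w_2 = (3.4 − 1.1)/2 = 1.15 m; q_2 = 0.49 × 0.23 × 1.15 = 0.1296 m³/s
w_3 = (4.6 − 2.0)/2 = 1.3 m; q_3 = 0.69 × 0.41 × 1.3 = 0.3678 m³/s
w_4 = (5.8 − 3.4)/2 = 1.2 m; q_4 = 0.75 × 0.44 × 1.2 = 0.3960 m³/s
w_5 = (6.8 − 4.6)/2 = 1.1 m; q_5 = 0.88 × 0.56 × 1.1 = 0.5421 m³/s
w_6 = (9.6 − 5.8)/2 = 1.9 m; q_6 = 0.58 × 0.47 × 1.9 = 0.5179 m³/s
w_7 = (9.6 − 6.8)/2 = 1.4 m; q_7 = 0.34 × 0.12 × 1.4 = 0.05712 m³/s
Q = Σ qᵢ = 2.051 m³/s
= 2.051 × 1000 = 2051 L/s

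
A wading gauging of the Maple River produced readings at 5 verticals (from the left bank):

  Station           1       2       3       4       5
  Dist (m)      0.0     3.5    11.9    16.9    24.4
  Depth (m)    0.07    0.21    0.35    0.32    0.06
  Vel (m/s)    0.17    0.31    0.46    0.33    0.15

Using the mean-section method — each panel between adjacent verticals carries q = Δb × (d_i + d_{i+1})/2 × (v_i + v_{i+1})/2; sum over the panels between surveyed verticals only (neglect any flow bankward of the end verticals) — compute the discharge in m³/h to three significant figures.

7300 m³/h

Panel 1-2: Δb = 3.5 m, d̄ = (0.07+0.21)/2 = 0.14, v̄ = (0.17+0.31)/2 = 0.24 → q = 3.5×0.14×0.24 = 0.1176 m³/s
Panel 2-3: Δb = 8.4 m, d̄ = (0.21+0.35)/2 = 0.28, v̄ = (0.31+0.46)/2 = 0.385 → q = 8.4×0.28×0.385 = 0.9055 m³/s
Panel 3-4: Δb = 5 m, d̄ = (0.35+0.32)/2 = 0.335, v̄ = (0.46+0.33)/2 = 0.395 → q = 5×0.335×0.395 = 0.6616 m³/s
Panel 4-5: Δb = 7.5 m, d̄ = (0.32+0.06)/2 = 0.19, v̄ = (0.33+0.15)/2 = 0.24 → q = 7.5×0.19×0.24 = 0.3420 m³/s
Q = Σ q = 2.027 m³/s
= 2.027 × 3600 = 7296 m³/h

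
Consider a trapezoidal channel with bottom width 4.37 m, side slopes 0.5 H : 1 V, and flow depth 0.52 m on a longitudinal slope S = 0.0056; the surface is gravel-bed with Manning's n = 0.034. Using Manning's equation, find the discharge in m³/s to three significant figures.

3.04 m³/s

A = (b + z·y)·y = (4.37 + 0.5×0.52)×0.52 = 2.408 m²
P = b + 2y√(1+z²) = 4.37 + 2×0.52×√(1+0.5²) = 5.533 m
R = A/P = 2.408/5.533 = 0.4352 m
Q = (1/n)·A·R^(2/3)·S^(1/2) = (1/0.034) × 2.408 × 0.4352^(2/3) × 0.0056^(1/2) = 3.043 m³/s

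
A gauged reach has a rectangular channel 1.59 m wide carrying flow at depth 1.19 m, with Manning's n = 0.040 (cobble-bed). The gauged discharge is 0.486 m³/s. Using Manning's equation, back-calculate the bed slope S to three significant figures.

A = b·y = 1.59 × 1.19 = 1.892 m²
P = b + 2y = 1.59 + 2×1.19 = 3.970 m
R = A/P = 1.892/3.970 = 0.4766 m
S = (Q·n / (1·A·R^(2/3)))² = (0.486×0.040 / (1×1.892×0.6101))² = 0.0002836

0.000284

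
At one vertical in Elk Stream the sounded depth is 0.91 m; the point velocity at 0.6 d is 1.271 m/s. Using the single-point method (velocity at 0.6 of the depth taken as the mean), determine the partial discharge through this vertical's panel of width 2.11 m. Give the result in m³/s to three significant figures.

2.44 m³/s

v̄ = v₀.₆ = 1.271 m/s
q = v̄ × d × w = 1.271 × 0.91 × 2.11 = 2.440 m³/s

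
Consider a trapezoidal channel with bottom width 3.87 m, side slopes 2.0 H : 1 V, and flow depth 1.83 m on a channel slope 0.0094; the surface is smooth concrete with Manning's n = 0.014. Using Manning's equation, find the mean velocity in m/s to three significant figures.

A = (b + z·y)·y = (3.87 + 2.0×1.83)×1.83 = 13.78 m²
P = b + 2y√(1+z²) = 3.87 + 2×1.83×√(1+2.0²) = 12.05 m
R = A/P = 13.78/12.05 = 1.143 m
Q = (1/n)·A·R^(2/3)·S^(1/2) = (1/0.014) × 13.78 × 1.143^(2/3) × 0.0094^(1/2) = 104.3 m³/s
V = Q/A = 104.3/13.78 = 7.571 m/s

7.57 m/s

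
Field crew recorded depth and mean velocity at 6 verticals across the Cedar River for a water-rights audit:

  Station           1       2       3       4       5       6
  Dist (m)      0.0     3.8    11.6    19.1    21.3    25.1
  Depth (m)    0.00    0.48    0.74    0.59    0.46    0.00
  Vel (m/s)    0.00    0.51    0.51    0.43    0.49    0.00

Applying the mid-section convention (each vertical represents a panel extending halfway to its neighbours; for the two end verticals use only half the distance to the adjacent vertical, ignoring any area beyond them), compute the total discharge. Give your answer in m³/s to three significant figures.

6.21 m³/s

w_2 = (11.6 − 0.0)/2 = 5.8 m; q_2 = 0.51 × 0.48 × 5.8 = 1.420 m³/s
w_3 = (19.1 − 3.8)/2 = 7.65 m; q_3 = 0.51 × 0.74 × 7.65 = 2.887 m³/s
w_4 = (21.3 − 11.6)/2 = 4.85 m; q_4 = 0.43 × 0.59 × 4.85 = 1.230 m³/s
w_5 = (25.1 − 19.1)/2 = 3 m; q_5 = 0.49 × 0.46 × 3 = 0.6762 m³/s
Stations 1, 6 contribute zero (depth or velocity is 0).
Q = Σ qᵢ = 6.214 m³/s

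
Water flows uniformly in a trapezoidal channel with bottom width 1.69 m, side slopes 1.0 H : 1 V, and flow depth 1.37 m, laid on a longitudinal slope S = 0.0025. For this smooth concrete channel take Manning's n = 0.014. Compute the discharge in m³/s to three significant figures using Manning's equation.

12.4 m³/s

A = (b + z·y)·y = (1.69 + 1.0×1.37)×1.37 = 4.192 m²
P = b + 2y√(1+z²) = 1.69 + 2×1.37×√(1+1.0²) = 5.565 m
R = A/P = 4.192/5.565 = 0.7533 m
Q = (1/n)·A·R^(2/3)·S^(1/2) = (1/0.014) × 4.192 × 0.7533^(2/3) × 0.0025^(1/2) = 12.40 m³/s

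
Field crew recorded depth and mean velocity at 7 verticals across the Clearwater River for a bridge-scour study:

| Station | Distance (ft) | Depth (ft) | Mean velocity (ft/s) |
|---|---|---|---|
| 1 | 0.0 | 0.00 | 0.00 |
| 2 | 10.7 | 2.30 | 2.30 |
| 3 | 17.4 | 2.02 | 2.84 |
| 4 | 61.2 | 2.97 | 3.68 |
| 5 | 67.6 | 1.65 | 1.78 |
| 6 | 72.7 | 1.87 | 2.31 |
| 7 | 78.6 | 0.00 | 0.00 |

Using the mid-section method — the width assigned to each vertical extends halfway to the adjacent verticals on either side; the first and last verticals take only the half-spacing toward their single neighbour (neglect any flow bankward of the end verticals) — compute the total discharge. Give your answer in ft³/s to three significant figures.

506 ft³/s

w_2 = (17.4 − 0.0)/2 = 8.7 ft; q_2 = 2.30 × 2.30 × 8.7 = 46.02 ft³/s
w_3 = (61.2 − 10.7)/2 = 25.25 ft; q_3 = 2.84 × 2.02 × 25.25 = 144.9 ft³/s
w_4 = (67.6 − 17.4)/2 = 25.1 ft; q_4 = 3.68 × 2.97 × 25.1 = 274.3 ft³/s
w_5 = (72.7 − 61.2)/2 = 5.75 ft; q_5 = 1.78 × 1.65 × 5.75 = 16.89 ft³/s
w_6 = (78.6 − 67.6)/2 = 5.5 ft; q_6 = 2.31 × 1.87 × 5.5 = 23.76 ft³/s
Stations 1, 7 contribute zero (depth or velocity is 0).
Q = Σ qᵢ = 505.9 ft³/s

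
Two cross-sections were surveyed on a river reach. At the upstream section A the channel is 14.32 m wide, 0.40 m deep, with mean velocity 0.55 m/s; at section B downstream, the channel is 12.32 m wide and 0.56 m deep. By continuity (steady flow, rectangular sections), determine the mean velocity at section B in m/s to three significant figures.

0.457 m/s

Q = A₁V₁ = (14.32×0.40) × 0.55 = 3.150 m³/s
A₂ = 12.32 × 0.56 = 6.899 m²
V₂ = Q/A₂ = 3.150/6.899 = 0.4566 m/s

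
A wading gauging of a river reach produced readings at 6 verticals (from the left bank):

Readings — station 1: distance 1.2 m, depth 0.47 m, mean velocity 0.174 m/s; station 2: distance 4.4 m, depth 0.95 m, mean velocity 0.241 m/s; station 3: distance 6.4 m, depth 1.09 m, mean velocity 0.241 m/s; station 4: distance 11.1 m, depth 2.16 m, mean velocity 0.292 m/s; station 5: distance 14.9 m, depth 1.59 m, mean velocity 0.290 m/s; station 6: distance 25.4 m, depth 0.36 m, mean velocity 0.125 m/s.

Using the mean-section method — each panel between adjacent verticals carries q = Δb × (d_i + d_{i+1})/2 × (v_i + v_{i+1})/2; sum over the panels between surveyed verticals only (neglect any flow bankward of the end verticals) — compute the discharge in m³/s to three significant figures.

Panel 1-2: Δb = 3.2 m, d̄ = (0.47+0.95)/2 = 0.71, v̄ = (0.174+0.241)/2 = 0.2075 → q = 3.2×0.71×0.2075 = 0.4714 m³/s
Panel 2-3: Δb = 2 m, d̄ = (0.95+1.09)/2 = 1.02, v̄ = (0.241+0.241)/2 = 0.241 → q = 2×1.02×0.241 = 0.4916 m³/s
Panel 3-4: Δb = 4.7 m, d̄ = (1.09+2.16)/2 = 1.625, v̄ = (0.241+0.292)/2 = 0.2665 → q = 4.7×1.625×0.2665 = 2.035 m³/s
Panel 4-5: Δb = 3.8 m, d̄ = (2.16+1.59)/2 = 1.875, v̄ = (0.292+0.290)/2 = 0.291 → q = 3.8×1.875×0.291 = 2.073 m³/s
Panel 5-6: Δb = 10.5 m, d̄ = (1.59+0.36)/2 = 0.975, v̄ = (0.290+0.125)/2 = 0.2075 → q = 10.5×0.975×0.2075 = 2.124 m³/s
Q = Σ q = 7.196 m³/s

7.20 m³/s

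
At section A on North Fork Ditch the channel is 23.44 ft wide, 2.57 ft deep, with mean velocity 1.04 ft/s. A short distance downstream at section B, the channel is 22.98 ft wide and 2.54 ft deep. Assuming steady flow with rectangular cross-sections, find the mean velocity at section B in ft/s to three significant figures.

1.07 ft/s

Q = A₁V₁ = (23.44×2.57) × 1.04 = 62.65 ft³/s
A₂ = 22.98 × 2.54 = 58.37 ft²
V₂ = Q/A₂ = 62.65/58.37 = 1.073 ft/s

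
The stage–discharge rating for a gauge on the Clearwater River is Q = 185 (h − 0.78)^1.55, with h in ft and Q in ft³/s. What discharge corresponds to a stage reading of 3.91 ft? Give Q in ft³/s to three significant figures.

Q = 185 × (3.91 − 0.78)^1.55 = 185 × 3.13^1.55 = 1085 ft³/s

1080 ft³/s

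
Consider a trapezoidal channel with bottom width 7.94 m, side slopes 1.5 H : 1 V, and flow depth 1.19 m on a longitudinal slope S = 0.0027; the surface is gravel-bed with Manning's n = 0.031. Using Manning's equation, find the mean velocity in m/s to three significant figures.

A = (b + z·y)·y = (7.94 + 1.5×1.19)×1.19 = 11.57 m²
P = b + 2y√(1+z²) = 7.94 + 2×1.19×√(1+1.5²) = 12.23 m
R = A/P = 11.57/12.23 = 0.9462 m
Q = (1/n)·A·R^(2/3)·S^(1/2) = (1/0.031) × 11.57 × 0.9462^(2/3) × 0.0027^(1/2) = 18.70 m³/s
V = Q/A = 18.70/11.57 = 1.616 m/s

1.62 m/s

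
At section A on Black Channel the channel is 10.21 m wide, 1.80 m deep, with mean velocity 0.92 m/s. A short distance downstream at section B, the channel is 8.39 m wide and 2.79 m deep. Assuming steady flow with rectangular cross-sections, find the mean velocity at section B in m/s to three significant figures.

Q = A₁V₁ = (10.21×1.80) × 0.92 = 16.91 m³/s
A₂ = 8.39 × 2.79 = 23.41 m²
V₂ = Q/A₂ = 16.91/23.41 = 0.7223 m/s

0.722 m/s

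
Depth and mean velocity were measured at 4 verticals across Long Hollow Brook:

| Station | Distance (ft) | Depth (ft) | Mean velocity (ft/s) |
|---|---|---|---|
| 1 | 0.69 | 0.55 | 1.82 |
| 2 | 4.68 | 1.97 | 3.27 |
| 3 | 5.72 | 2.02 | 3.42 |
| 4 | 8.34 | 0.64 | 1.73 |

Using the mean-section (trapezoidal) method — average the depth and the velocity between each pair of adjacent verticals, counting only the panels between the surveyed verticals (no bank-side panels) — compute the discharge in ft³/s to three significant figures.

28.7 ft³/s

Panel 1-2: Δb = 3.99 ft, d̄ = (0.55+1.97)/2 = 1.26, v̄ = (1.82+3.27)/2 = 2.545 → q = 3.99×1.26×2.545 = 12.79 ft³/s
Panel 2-3: Δb = 1.04 ft, d̄ = (1.97+2.02)/2 = 1.995, v̄ = (3.27+3.42)/2 = 3.345 → q = 1.04×1.995×3.345 = 6.940 ft³/s
Panel 3-4: Δb = 2.62 ft, d̄ = (2.02+0.64)/2 = 1.33, v̄ = (3.42+1.73)/2 = 2.575 → q = 2.62×1.33×2.575 = 8.973 ft³/s
Q = Σ q = 28.71 ft³/s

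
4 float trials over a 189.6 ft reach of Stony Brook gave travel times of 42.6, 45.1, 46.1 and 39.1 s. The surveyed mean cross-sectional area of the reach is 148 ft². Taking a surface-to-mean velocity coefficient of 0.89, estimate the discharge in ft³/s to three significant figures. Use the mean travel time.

t̄ = (42.6 + 45.1 + 46.1 + 39.1) / 4 = 43.225 s
v_surface = L / t̄ = 189.6 / 43.225 = 4.386 ft/s
v_mean = 0.89 × 4.386 = 3.904 ft/s
Q = A × v_mean = 148 × 3.904 = 577.8 ft³/s

578 ft³/s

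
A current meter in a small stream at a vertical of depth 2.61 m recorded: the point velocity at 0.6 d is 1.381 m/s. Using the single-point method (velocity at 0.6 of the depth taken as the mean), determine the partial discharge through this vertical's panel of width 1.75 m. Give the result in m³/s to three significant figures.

v̄ = v₀.₆ = 1.381 m/s
q = v̄ × d × w = 1.381 × 2.61 × 1.75 = 6.308 m³/s

6.31 m³/s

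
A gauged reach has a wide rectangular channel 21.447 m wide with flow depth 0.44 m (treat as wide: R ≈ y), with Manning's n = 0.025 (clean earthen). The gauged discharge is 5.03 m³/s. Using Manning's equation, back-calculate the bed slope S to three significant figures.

A = b·y = 21.447 × 0.44 = 9.437 m²
Wide channel: R ≈ y = 0.44 m
S = (Q·n / (1·A·R^(2/3)))² = (5.03×0.025 / (1×9.437×0.5785))² = 0.0005306

0.000531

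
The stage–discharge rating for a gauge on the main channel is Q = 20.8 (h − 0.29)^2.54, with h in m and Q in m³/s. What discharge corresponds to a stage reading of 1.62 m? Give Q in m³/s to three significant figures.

42.9 m³/s

Q = 20.8 × (1.62 − 0.29)^2.54 = 20.8 × 1.33^2.54 = 42.92 m³/s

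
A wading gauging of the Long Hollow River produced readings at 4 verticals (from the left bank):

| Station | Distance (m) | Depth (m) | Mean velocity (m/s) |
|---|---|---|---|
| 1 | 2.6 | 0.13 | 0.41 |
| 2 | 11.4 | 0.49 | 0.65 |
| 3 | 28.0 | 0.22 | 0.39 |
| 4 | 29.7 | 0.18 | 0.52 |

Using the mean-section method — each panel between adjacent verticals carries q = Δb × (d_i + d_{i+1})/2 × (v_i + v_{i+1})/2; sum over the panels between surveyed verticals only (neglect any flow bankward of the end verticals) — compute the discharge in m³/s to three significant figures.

4.66 m³/s

Panel 1-2: Δb = 8.8 m, d̄ = (0.13+0.49)/2 = 0.31, v̄ = (0.41+0.65)/2 = 0.53 → q = 8.8×0.31×0.53 = 1.446 m³/s
Panel 2-3: Δb = 16.6 m, d̄ = (0.49+0.22)/2 = 0.355, v̄ = (0.65+0.39)/2 = 0.52 → q = 16.6×0.355×0.52 = 3.064 m³/s
Panel 3-4: Δb = 1.7 m, d̄ = (0.22+0.18)/2 = 0.2, v̄ = (0.39+0.52)/2 = 0.455 → q = 1.7×0.2×0.455 = 0.1547 m³/s
Q = Σ q = 4.665 m³/s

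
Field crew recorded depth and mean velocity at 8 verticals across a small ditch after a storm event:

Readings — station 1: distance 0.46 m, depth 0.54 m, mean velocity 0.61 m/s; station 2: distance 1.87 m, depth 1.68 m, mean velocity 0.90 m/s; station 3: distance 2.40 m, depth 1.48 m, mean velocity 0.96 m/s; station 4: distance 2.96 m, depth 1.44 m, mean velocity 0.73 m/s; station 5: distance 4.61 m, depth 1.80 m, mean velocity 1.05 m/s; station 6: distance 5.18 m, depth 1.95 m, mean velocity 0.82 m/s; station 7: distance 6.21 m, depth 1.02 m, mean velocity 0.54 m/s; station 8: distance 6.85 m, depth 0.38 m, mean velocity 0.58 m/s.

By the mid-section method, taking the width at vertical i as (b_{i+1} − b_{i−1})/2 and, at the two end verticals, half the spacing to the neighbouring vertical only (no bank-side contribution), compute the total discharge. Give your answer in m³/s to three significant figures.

7.54 m³/s

w_1 = (1.87 − 0.46)/2 = 0.705 m; q_1 = 0.61 × 0.54 × 0.705 = 0.2322 m³/s
w_2 = (2.40 − 0.46)/2 = 0.97 m; q_2 = 0.90 × 1.68 × 0.97 = 1.467 m³/s
w_3 = (2.96 − 1.87)/2 = 0.545 m; q_3 = 0.96 × 1.48 × 0.545 = 0.7743 m³/s
w_4 = (4.61 − 2.40)/2 = 1.105 m; q_4 = 0.73 × 1.44 × 1.105 = 1.162 m³/s
w_5 = (5.18 − 2.96)/2 = 1.11 m; q_5 = 1.05 × 1.80 × 1.11 = 2.098 m³/s
w_6 = (6.21 − 4.61)/2 = 0.8 m; q_6 = 0.82 × 1.95 × 0.8 = 1.279 m³/s
w_7 = (6.85 − 5.18)/2 = 0.835 m; q_7 = 0.54 × 1.02 × 0.835 = 0.4599 m³/s
w_8 = (6.85 − 6.21)/2 = 0.32 m; q_8 = 0.58 × 0.38 × 0.32 = 0.07053 m³/s
Q = Σ qᵢ = 7.542 m³/s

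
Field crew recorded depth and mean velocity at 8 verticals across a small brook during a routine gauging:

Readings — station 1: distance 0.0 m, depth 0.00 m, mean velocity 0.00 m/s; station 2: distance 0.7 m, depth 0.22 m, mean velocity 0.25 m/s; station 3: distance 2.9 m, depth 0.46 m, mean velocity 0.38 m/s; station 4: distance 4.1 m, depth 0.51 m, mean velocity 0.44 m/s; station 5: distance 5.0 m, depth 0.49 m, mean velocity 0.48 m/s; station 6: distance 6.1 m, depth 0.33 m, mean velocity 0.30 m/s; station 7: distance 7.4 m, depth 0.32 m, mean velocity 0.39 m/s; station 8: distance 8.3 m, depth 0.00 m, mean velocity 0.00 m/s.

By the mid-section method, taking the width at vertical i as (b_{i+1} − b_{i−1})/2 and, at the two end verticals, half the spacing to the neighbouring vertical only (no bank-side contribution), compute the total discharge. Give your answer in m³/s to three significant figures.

1.10 m³/s

w_2 = (2.9 − 0.0)/2 = 1.45 m; q_2 = 0.25 × 0.22 × 1.45 = 0.07975 m³/s
w_3 = (4.1 − 0.7)/2 = 1.7 m; q_3 = 0.38 × 0.46 × 1.7 = 0.2972 m³/s
w_4 = (5.0 − 2.9)/2 = 1.05 m; q_4 = 0.44 × 0.51 × 1.05 = 0.2356 m³/s
w_5 = (6.1 − 4.1)/2 = 1 m; q_5 = 0.48 × 0.49 × 1 = 0.2352 m³/s
w_6 = (7.4 − 5.0)/2 = 1.2 m; q_6 = 0.30 × 0.33 × 1.2 = 0.1188 m³/s
w_7 = (8.3 − 6.1)/2 = 1.1 m; q_7 = 0.39 × 0.32 × 1.1 = 0.1373 m³/s
Stations 1, 8 contribute zero (depth or velocity is 0).
Q = Σ qᵢ = 1.104 m³/s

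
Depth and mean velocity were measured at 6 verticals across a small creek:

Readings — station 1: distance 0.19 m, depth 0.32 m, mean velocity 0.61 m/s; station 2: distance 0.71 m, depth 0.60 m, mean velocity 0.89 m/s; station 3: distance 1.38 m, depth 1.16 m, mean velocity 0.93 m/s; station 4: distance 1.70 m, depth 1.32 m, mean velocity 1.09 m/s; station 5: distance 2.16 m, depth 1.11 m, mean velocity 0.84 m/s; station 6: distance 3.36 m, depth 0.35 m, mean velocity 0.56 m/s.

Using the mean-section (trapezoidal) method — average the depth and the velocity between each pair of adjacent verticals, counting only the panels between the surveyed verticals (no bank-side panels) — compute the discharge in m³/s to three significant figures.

Panel 1-2: Δb = 0.52 m, d̄ = (0.32+0.60)/2 = 0.46, v̄ = (0.61+0.89)/2 = 0.75 → q = 0.52×0.46×0.75 = 0.1794 m³/s
Panel 2-3: Δb = 0.67 m, d̄ = (0.60+1.16)/2 = 0.88, v̄ = (0.89+0.93)/2 = 0.91 → q = 0.67×0.88×0.91 = 0.5365 m³/s
Panel 3-4: Δb = 0.32 m, d̄ = (1.16+1.32)/2 = 1.24, v̄ = (0.93+1.09)/2 = 1.01 → q = 0.32×1.24×1.01 = 0.4008 m³/s
Panel 4-5: Δb = 0.46 m, d̄ = (1.32+1.11)/2 = 1.215, v̄ = (1.09+0.84)/2 = 0.965 → q = 0.46×1.215×0.965 = 0.5393 m³/s
Panel 5-6: Δb = 1.2 m, d̄ = (1.11+0.35)/2 = 0.73, v̄ = (0.84+0.56)/2 = 0.7 → q = 1.2×0.73×0.7 = 0.6132 m³/s
Q = Σ q = 2.269 m³/s

2.27 m³/s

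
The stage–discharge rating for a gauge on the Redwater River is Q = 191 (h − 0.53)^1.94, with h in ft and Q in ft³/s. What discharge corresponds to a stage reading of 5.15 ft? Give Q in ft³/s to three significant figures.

3720 ft³/s

Q = 191 × (5.15 − 0.53)^1.94 = 191 × 4.62^1.94 = 3719 ft³/s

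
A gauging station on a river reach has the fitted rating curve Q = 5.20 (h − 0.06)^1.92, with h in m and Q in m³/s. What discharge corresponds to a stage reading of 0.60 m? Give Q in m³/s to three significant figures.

1.59 m³/s

Q = 5.20 × (0.60 − 0.06)^1.92 = 5.20 × 0.54^1.92 = 1.593 m³/s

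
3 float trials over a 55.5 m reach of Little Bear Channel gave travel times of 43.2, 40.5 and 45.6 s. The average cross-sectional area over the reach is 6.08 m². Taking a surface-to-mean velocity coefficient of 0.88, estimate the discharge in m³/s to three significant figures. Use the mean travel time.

t̄ = (43.2 + 40.5 + 45.6) / 3 = 43.1 s
v_surface = L / t̄ = 55.5 / 43.1 = 1.288 m/s
v_mean = 0.88 × 1.288 = 1.133 m/s
Q = A × v_mean = 6.08 × 1.133 = 6.890 m³/s

6.89 m³/s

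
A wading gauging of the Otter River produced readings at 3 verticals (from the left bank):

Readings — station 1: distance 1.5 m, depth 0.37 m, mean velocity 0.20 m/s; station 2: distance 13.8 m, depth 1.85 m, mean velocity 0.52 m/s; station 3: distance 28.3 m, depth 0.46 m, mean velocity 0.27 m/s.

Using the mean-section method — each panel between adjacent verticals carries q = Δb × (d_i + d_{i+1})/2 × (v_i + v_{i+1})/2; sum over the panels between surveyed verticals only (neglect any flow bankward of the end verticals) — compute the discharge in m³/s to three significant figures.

Panel 1-2: Δb = 12.3 m, d̄ = (0.37+1.85)/2 = 1.11, v̄ = (0.20+0.52)/2 = 0.36 → q = 12.3×1.11×0.36 = 4.915 m³/s
Panel 2-3: Δb = 14.5 m, d̄ = (1.85+0.46)/2 = 1.155, v̄ = (0.52+0.27)/2 = 0.395 → q = 14.5×1.155×0.395 = 6.615 m³/s
Q = Σ q = 11.53 m³/s

11.5 m³/s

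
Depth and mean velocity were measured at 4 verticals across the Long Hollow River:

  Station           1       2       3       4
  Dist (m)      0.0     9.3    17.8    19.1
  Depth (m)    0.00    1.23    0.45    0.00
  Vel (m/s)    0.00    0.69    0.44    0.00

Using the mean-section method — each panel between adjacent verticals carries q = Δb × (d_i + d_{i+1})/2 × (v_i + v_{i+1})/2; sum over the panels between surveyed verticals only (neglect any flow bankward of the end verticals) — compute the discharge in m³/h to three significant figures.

21900 m³/h

Panel 1-2: Δb = 9.3 m, d̄ = (0.00+1.23)/2 = 0.615, v̄ = (0.00+0.69)/2 = 0.345 → q = 9.3×0.615×0.345 = 1.973 m³/s
Panel 2-3: Δb = 8.5 m, d̄ = (1.23+0.45)/2 = 0.84, v̄ = (0.69+0.44)/2 = 0.565 → q = 8.5×0.84×0.565 = 4.034 m³/s
Panel 3-4: Δb = 1.3 m, d̄ = (0.45+0.00)/2 = 0.225, v̄ = (0.44+0.00)/2 = 0.22 → q = 1.3×0.225×0.22 = 0.06435 m³/s
Q = Σ q = 6.072 m³/s
= 6.072 × 3600 = 21860 m³/h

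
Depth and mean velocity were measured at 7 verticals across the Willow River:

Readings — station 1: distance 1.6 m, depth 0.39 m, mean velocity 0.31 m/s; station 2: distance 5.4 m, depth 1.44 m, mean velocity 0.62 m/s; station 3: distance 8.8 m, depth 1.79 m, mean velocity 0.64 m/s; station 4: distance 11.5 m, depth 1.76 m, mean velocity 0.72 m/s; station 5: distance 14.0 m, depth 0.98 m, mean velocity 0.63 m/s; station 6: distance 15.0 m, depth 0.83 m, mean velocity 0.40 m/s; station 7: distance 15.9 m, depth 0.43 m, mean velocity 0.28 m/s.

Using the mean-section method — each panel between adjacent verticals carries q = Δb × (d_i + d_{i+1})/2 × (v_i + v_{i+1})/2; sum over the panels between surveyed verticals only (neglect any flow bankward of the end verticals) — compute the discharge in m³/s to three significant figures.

11.3 m³/s

Panel 1-2: Δb = 3.8 m, d̄ = (0.39+1.44)/2 = 0.915, v̄ = (0.31+0.62)/2 = 0.465 → q = 3.8×0.915×0.465 = 1.617 m³/s
Panel 2-3: Δb = 3.4 m, d̄ = (1.44+1.79)/2 = 1.615, v̄ = (0.62+0.64)/2 = 0.63 → q = 3.4×1.615×0.63 = 3.459 m³/s
Panel 3-4: Δb = 2.7 m, d̄ = (1.79+1.76)/2 = 1.775, v̄ = (0.64+0.72)/2 = 0.68 → q = 2.7×1.775×0.68 = 3.259 m³/s
Panel 4-5: Δb = 2.5 m, d̄ = (1.76+0.98)/2 = 1.37, v̄ = (0.72+0.63)/2 = 0.675 → q = 2.5×1.37×0.675 = 2.312 m³/s
Panel 5-6: Δb = 1 m, d̄ = (0.98+0.83)/2 = 0.905, v̄ = (0.63+0.40)/2 = 0.515 → q = 1×0.905×0.515 = 0.4661 m³/s
Panel 6-7: Δb = 0.9 m, d̄ = (0.83+0.43)/2 = 0.63, v̄ = (0.40+0.28)/2 = 0.34 → q = 0.9×0.63×0.34 = 0.1928 m³/s
Q = Σ q = 11.31 m³/s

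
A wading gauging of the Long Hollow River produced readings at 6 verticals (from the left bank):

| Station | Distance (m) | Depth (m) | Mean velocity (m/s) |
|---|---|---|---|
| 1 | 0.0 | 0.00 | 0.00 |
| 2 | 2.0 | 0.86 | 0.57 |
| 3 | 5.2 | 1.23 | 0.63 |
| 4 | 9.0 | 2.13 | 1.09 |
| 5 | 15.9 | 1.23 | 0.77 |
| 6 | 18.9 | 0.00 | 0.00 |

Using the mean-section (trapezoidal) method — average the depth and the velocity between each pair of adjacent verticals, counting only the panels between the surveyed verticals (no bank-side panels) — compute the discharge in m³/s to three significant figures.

19.2 m³/s

Panel 1-2: Δb = 2 m, d̄ = (0.00+0.86)/2 = 0.43, v̄ = (0.00+0.57)/2 = 0.285 → q = 2×0.43×0.285 = 0.2451 m³/s
Panel 2-3: Δb = 3.2 m, d̄ = (0.86+1.23)/2 = 1.045, v̄ = (0.57+0.63)/2 = 0.6 → q = 3.2×1.045×0.6 = 2.006 m³/s
Panel 3-4: Δb = 3.8 m, d̄ = (1.23+2.13)/2 = 1.68, v̄ = (0.63+1.09)/2 = 0.86 → q = 3.8×1.68×0.86 = 5.490 m³/s
Panel 4-5: Δb = 6.9 m, d̄ = (2.13+1.23)/2 = 1.68, v̄ = (1.09+0.77)/2 = 0.93 → q = 6.9×1.68×0.93 = 10.78 m³/s
Panel 5-6: Δb = 3 m, d̄ = (1.23+0.00)/2 = 0.615, v̄ = (0.77+0.00)/2 = 0.385 → q = 3×0.615×0.385 = 0.7103 m³/s
Q = Σ q = 19.23 m³/s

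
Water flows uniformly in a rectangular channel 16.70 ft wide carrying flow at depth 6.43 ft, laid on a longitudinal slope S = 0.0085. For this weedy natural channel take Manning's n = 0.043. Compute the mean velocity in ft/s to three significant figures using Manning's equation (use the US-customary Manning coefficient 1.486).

7.53 ft/s

A = b·y = 16.70 × 6.43 = 107.4 ft²
P = b + 2y = 16.70 + 2×6.43 = 29.56 ft
R = A/P = 107.4/29.56 = 3.633 ft
Q = (1.486/n)·A·R^(2/3)·S^(1/2) = (1.486/0.043) × 107.4 × 3.633^(2/3) × 0.0085^(1/2) = 808.5 ft³/s
V = Q/A = 808.5/107.4 = 7.529 ft/s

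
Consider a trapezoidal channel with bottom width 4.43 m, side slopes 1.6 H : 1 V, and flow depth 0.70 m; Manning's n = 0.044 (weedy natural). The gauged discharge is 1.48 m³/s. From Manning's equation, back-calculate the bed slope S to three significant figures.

0.000624

A = (b + z·y)·y = (4.43 + 1.6×0.70)×0.70 = 3.885 m²
P = b + 2y√(1+z²) = 4.43 + 2×0.70×√(1+1.6²) = 7.072 m
R = A/P = 3.885/7.072 = 0.5494 m
S = (Q·n / (1·A·R^(2/3)))² = (1.48×0.044 / (1×3.885×0.6708))² = 0.0006244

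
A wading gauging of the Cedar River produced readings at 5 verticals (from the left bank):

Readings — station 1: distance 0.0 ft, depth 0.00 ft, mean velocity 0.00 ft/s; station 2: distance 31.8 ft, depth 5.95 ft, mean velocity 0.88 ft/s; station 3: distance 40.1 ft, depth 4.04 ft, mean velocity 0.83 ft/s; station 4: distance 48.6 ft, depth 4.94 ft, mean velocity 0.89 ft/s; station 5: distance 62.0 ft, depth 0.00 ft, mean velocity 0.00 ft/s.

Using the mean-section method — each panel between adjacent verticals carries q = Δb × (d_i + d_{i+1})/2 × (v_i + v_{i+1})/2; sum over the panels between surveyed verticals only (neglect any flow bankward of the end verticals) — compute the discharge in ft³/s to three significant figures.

Panel 1-2: Δb = 31.8 ft, d̄ = (0.00+5.95)/2 = 2.975, v̄ = (0.00+0.88)/2 = 0.44 → q = 31.8×2.975×0.44 = 41.63 ft³/s
Panel 2-3: Δb = 8.3 ft, d̄ = (5.95+4.04)/2 = 4.995, v̄ = (0.88+0.83)/2 = 0.855 → q = 8.3×4.995×0.855 = 35.45 ft³/s
Panel 3-4: Δb = 8.5 ft, d̄ = (4.04+4.94)/2 = 4.49, v̄ = (0.83+0.89)/2 = 0.86 → q = 8.5×4.49×0.86 = 32.82 ft³/s
Panel 4-5: Δb = 13.4 ft, d̄ = (4.94+0.00)/2 = 2.47, v̄ = (0.89+0.00)/2 = 0.445 → q = 13.4×2.47×0.445 = 14.73 ft³/s
Q = Σ q = 124.6 ft³/s

125 ft³/s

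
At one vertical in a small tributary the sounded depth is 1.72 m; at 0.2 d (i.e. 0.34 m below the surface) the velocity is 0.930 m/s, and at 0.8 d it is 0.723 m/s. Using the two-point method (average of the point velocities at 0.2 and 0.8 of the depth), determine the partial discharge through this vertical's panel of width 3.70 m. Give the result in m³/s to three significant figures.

v̄ = (0.930 + 0.723) / 2 = 0.8265 m/s
q = v̄ × d × w = 0.8265 × 1.72 × 3.70 = 5.260 m³/s

5.26 m³/s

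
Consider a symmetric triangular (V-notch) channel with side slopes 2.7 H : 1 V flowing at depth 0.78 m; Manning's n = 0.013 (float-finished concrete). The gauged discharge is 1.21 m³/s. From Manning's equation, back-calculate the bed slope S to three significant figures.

0.000351

A = z·y² = 2.7×0.78² = 1.643 m²
P = 2y√(1+z²) = 2×0.78×√(1+2.7²) = 4.492 m
R = A/P = 1.643/4.492 = 0.3657 m
S = (Q·n / (1·A·R^(2/3)))² = (1.21×0.013 / (1×1.643×0.5114))² = 0.0003506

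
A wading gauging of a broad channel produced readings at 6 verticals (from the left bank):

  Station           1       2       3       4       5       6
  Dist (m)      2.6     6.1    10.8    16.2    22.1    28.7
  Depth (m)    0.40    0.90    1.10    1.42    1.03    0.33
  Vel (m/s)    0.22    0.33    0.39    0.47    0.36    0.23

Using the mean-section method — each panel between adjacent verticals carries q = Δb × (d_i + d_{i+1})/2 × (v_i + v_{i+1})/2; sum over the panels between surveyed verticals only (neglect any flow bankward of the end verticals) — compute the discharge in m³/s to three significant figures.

Panel 1-2: Δb = 3.5 m, d̄ = (0.40+0.90)/2 = 0.65, v̄ = (0.22+0.33)/2 = 0.275 → q = 3.5×0.65×0.275 = 0.6256 m³/s
Panel 2-3: Δb = 4.7 m, d̄ = (0.90+1.10)/2 = 1, v̄ = (0.33+0.39)/2 = 0.36 → q = 4.7×1×0.36 = 1.692 m³/s
Panel 3-4: Δb = 5.4 m, d̄ = (1.10+1.42)/2 = 1.26, v̄ = (0.39+0.47)/2 = 0.43 → q = 5.4×1.26×0.43 = 2.926 m³/s
Panel 4-5: Δb = 5.9 m, d̄ = (1.42+1.03)/2 = 1.225, v̄ = (0.47+0.36)/2 = 0.415 → q = 5.9×1.225×0.415 = 2.999 m³/s
Panel 5-6: Δb = 6.6 m, d̄ = (1.03+0.33)/2 = 0.68, v̄ = (0.36+0.23)/2 = 0.295 → q = 6.6×0.68×0.295 = 1.324 m³/s
Q = Σ q = 9.567 m³/s

9.57 m³/s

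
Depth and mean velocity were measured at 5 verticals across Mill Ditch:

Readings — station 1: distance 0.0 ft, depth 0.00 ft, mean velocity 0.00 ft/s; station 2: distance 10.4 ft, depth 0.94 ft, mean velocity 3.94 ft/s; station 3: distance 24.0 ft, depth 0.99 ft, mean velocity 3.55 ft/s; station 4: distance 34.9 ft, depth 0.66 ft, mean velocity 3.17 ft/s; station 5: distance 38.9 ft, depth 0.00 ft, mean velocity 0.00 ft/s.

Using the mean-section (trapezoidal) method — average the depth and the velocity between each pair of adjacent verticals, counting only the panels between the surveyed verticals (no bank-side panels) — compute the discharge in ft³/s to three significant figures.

Panel 1-2: Δb = 10.4 ft, d̄ = (0.00+0.94)/2 = 0.47, v̄ = (0.00+3.94)/2 = 1.97 → q = 10.4×0.47×1.97 = 9.629 ft³/s
Panel 2-3: Δb = 13.6 ft, d̄ = (0.94+0.99)/2 = 0.965, v̄ = (3.94+3.55)/2 = 3.745 → q = 13.6×0.965×3.745 = 49.15 ft³/s
Panel 3-4: Δb = 10.9 ft, d̄ = (0.99+0.66)/2 = 0.825, v̄ = (3.55+3.17)/2 = 3.36 → q = 10.9×0.825×3.36 = 30.21 ft³/s
Panel 4-5: Δb = 4 ft, d̄ = (0.66+0.00)/2 = 0.33, v̄ = (3.17+0.00)/2 = 1.585 → q = 4×0.33×1.585 = 2.092 ft³/s
Q = Σ q = 91.09 ft³/s

91.1 ft³/s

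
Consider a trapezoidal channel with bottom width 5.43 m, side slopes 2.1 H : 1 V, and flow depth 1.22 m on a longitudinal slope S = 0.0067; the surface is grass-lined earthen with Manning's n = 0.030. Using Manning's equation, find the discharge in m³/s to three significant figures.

A = (b + z·y)·y = (5.43 + 2.1×1.22)×1.22 = 9.750 m²
P = b + 2y√(1+z²) = 5.43 + 2×1.22×√(1+2.1²) = 11.11 m
R = A/P = 9.750/11.11 = 0.8780 m
Q = (1/n)·A·R^(2/3)·S^(1/2) = (1/0.030) × 9.750 × 0.8780^(2/3) × 0.0067^(1/2) = 24.39 m³/s

24.4 m³/s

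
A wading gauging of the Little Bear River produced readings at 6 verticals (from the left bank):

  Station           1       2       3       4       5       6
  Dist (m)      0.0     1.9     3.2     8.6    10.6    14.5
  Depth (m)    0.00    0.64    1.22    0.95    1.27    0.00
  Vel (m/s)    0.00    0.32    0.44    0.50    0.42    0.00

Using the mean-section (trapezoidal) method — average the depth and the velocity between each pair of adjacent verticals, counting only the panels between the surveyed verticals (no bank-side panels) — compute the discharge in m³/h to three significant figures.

17500 m³/h

Panel 1-2: Δb = 1.9 m, d̄ = (0.00+0.64)/2 = 0.32, v̄ = (0.00+0.32)/2 = 0.16 → q = 1.9×0.32×0.16 = 0.09728 m³/s
Panel 2-3: Δb = 1.3 m, d̄ = (0.64+1.22)/2 = 0.93, v̄ = (0.32+0.44)/2 = 0.38 → q = 1.3×0.93×0.38 = 0.4594 m³/s
Panel 3-4: Δb = 5.4 m, d̄ = (1.22+0.95)/2 = 1.085, v̄ = (0.44+0.50)/2 = 0.47 → q = 5.4×1.085×0.47 = 2.754 m³/s
Panel 4-5: Δb = 2 m, d̄ = (0.95+1.27)/2 = 1.11, v̄ = (0.50+0.42)/2 = 0.46 → q = 2×1.11×0.46 = 1.021 m³/s
Panel 5-6: Δb = 3.9 m, d̄ = (1.27+0.00)/2 = 0.635, v̄ = (0.42+0.00)/2 = 0.21 → q = 3.9×0.635×0.21 = 0.5201 m³/s
Q = Σ q = 4.852 m³/s
= 4.852 × 3600 = 17470 m³/h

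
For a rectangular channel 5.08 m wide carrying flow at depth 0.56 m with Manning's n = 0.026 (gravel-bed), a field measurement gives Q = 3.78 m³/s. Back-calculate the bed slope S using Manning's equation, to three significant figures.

0.00337

A = b·y = 5.08 × 0.56 = 2.845 m²
P = b + 2y = 5.08 + 2×0.56 = 6.200 m
R = A/P = 2.845/6.200 = 0.4588 m
S = (Q·n / (1·A·R^(2/3)))² = (3.78×0.026 / (1×2.845×0.5949))² = 0.003372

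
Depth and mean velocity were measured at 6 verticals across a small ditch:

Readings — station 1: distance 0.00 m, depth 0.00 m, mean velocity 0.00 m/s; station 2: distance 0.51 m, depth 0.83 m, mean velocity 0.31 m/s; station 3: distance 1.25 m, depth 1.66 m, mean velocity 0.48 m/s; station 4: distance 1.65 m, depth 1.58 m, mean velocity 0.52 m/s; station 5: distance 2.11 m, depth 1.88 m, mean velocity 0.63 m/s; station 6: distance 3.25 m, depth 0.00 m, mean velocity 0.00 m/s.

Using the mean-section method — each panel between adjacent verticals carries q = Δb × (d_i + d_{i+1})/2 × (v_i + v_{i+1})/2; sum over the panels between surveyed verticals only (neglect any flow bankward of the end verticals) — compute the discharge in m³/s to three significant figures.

Panel 1-2: Δb = 0.51 m, d̄ = (0.00+0.83)/2 = 0.415, v̄ = (0.00+0.31)/2 = 0.155 → q = 0.51×0.415×0.155 = 0.03281 m³/s
Panel 2-3: Δb = 0.74 m, d̄ = (0.83+1.66)/2 = 1.245, v̄ = (0.31+0.48)/2 = 0.395 → q = 0.74×1.245×0.395 = 0.3639 m³/s
Panel 3-4: Δb = 0.4 m, d̄ = (1.66+1.58)/2 = 1.62, v̄ = (0.48+0.52)/2 = 0.5 → q = 0.4×1.62×0.5 = 0.3240 m³/s
Panel 4-5: Δb = 0.46 m, d̄ = (1.58+1.88)/2 = 1.73, v̄ = (0.52+0.63)/2 = 0.575 → q = 0.46×1.73×0.575 = 0.4576 m³/s
Panel 5-6: Δb = 1.14 m, d̄ = (1.88+0.00)/2 = 0.94, v̄ = (0.63+0.00)/2 = 0.315 → q = 1.14×0.94×0.315 = 0.3376 m³/s
Q = Σ q = 1.516 m³/s

1.52 m³/s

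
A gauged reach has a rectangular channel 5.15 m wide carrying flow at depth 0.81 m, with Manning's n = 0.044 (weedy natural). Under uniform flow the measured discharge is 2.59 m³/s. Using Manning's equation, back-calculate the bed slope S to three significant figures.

A = b·y = 5.15 × 0.81 = 4.172 m²
P = b + 2y = 5.15 + 2×0.81 = 6.770 m
R = A/P = 4.172/6.770 = 0.6162 m
S = (Q·n / (1·A·R^(2/3)))² = (2.59×0.044 / (1×4.172×0.7241))² = 0.001423

0.00142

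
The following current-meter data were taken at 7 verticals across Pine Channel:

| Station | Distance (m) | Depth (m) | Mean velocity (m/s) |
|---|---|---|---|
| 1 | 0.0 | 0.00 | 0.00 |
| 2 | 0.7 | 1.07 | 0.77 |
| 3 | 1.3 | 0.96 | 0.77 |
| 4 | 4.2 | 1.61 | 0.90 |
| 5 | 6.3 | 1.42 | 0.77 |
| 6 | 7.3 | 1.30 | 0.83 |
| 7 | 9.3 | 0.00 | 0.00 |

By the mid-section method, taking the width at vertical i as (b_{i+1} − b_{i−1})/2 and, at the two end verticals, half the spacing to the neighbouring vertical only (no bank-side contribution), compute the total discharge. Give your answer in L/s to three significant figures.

w_2 = (1.3 − 0.0)/2 = 0.65 m; q_2 = 0.77 × 1.07 × 0.65 = 0.5355 m³/s
w_3 = (4.2 − 0.7)/2 = 1.75 m; q_3 = 0.77 × 0.96 × 1.75 = 1.294 m³/s
w_4 = (6.3 − 1.3)/2 = 2.5 m; q_4 = 0.90 × 1.61 × 2.5 = 3.623 m³/s
w_5 = (7.3 − 4.2)/2 = 1.55 m; q_5 = 0.77 × 1.42 × 1.55 = 1.695 m³/s
w_6 = (9.3 − 6.3)/2 = 1.5 m; q_6 = 0.83 × 1.30 × 1.5 = 1.619 m³/s
Stations 1, 7 contribute zero (depth or velocity is 0).
Q = Σ qᵢ = 8.765 m³/s
= 8.765 × 1000 = 8765 L/s

8760 L/s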